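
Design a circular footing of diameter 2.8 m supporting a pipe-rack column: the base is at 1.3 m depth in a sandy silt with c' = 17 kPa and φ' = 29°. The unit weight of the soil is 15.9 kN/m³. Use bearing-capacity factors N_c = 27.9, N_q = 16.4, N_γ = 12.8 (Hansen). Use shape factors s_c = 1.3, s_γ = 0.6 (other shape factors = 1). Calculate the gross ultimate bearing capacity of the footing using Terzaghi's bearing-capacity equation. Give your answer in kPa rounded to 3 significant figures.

q_ult ≈ 1130 kPa

Effective surcharge at the founding depth q = γ·D_f = 15.9 × 1.3 = 20.67 kPa.
q_ult = c·N_c·s_c + q·N_q + 0.5·γ·B·N_γ·s_γ
     = 17 × 27.9 × 1.3 + 20.67 × 16.4 + 0.5 × 15.9 × 2.8 × 12.8 × 0.6
     = 616.59 + 338.99 + 170.96 = 1126.5 kPa.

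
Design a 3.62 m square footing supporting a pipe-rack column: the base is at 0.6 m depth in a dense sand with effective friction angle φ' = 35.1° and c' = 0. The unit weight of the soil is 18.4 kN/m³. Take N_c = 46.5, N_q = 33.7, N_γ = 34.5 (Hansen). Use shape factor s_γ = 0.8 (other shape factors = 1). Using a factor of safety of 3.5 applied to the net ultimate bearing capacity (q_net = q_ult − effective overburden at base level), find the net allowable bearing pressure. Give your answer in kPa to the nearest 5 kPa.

Overburden at base level: q = 18.4 × 0.6 = 11.04 kPa.
Surcharge term q·N_q = 11.04 × 33.7 = 372.05 kPa; self-weight term 0.5·γ·B·N_γ·s_γ = 0.5 × 18.4 × 3.62 × 34.5 × 0.8 = 919.19 kPa.
q_ult = 372.05 + 919.19 = 1291.2 kPa.
Net ultimate: q_net = 1291.2 − 11.04 = 1280.2 kPa.
q_all(net) = 1280.2 / 3.5 = 365.77 kPa.

q_all(net) ≈ 365 kPa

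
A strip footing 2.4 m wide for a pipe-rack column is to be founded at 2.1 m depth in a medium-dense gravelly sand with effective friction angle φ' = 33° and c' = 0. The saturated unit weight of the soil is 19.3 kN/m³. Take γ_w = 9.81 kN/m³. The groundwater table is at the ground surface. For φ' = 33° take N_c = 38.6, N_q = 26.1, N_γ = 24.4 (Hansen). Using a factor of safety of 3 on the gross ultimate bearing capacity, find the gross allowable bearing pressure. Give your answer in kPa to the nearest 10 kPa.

γ' = 19.3 − 9.81 = 9.49 kN/m³ (submerged throughout). q = 9.49 × 2.1 = 19.929 kPa; the same γ' applies in the ½γBN_γ term.
q·N_q = 19.929 × 26.1 = 520.15 kPa
0.5·γ·B·N_γ = 0.5 × 9.49 × 2.4 × 24.4 = 277.87 kPa
q_ult = 520.15 + 277.87 = 798.01 kPa.
q_all = 798.01 / 3 = 266 kPa.

q_all ≈ 270 kPa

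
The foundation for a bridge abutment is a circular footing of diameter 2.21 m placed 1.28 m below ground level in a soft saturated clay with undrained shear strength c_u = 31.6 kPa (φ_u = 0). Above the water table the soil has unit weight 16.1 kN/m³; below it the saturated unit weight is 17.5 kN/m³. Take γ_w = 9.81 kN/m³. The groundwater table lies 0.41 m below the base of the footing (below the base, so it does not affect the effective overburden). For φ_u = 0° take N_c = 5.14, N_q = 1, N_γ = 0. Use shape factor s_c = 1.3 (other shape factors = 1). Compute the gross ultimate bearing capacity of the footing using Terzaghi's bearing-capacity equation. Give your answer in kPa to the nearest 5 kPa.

Overburden at base level: q = 16.1 × 1.28 = 20.608 kPa.
Cohesion term c·N_c·s_c = 31.6 × 5.14 × 1.3 = 211.15 kPa; surcharge term q·N_q = 20.608 × 1 = 20.608 kPa.
q_ult = 211.15 + 20.608 = 231.76 kPa.

q_ult ≈ 230 kPa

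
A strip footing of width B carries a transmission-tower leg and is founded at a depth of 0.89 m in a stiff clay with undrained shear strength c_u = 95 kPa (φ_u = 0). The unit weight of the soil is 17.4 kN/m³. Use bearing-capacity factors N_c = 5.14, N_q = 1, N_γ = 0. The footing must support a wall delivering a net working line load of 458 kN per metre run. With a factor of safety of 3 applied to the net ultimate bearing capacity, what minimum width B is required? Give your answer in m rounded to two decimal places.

q = γ·D_f = 17.4 × 0.89 = 15.486 kPa.
c·N_c = 95 × 5.14 = 488.3 kPa
q·N_q = 15.486 × 1 = 15.486 kPa
q_ult = 488.3 + 15.486 = 503.79 kPa.
For φ = 0 the ½γBN_γ term vanishes, so q_ult is independent of B. q_net = 503.79 − 15.486 = 488.3 kPa; q_all(net) = 488.3/3 = 162.77 kPa.
Required width B = w / q_all(net) = 458 / 162.77 = 2.814 m.

B = 2.81 m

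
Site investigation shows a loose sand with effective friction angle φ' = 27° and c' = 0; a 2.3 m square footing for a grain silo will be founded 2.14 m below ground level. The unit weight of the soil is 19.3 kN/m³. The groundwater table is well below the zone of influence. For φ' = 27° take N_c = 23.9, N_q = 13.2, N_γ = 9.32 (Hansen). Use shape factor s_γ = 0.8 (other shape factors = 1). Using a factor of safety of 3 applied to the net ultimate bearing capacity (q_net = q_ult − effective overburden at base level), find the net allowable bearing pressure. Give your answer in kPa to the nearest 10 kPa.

q_all(net) ≈ 220 kPa

Overburden at base level: q = 19.3 × 2.14 = 41.302 kPa.
Surcharge term q·N_q = 41.302 × 13.2 = 545.19 kPa; self-weight term 0.5·γ·B·N_γ·s_γ = 0.5 × 19.3 × 2.3 × 9.32 × 0.8 = 165.49 kPa.
q_ult = 545.19 + 165.49 = 710.67 kPa.
Net ultimate: q_net = 710.67 − 41.302 = 669.37 kPa.
q_all(net) = 669.37 / 3 = 223.12 kPa.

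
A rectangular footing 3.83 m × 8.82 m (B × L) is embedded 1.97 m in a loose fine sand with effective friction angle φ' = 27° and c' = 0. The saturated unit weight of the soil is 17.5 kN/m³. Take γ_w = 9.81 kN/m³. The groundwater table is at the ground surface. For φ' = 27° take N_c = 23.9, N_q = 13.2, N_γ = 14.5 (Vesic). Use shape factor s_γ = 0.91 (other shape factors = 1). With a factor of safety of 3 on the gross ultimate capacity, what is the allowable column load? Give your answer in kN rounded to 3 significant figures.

With the water table at the surface the whole profile is submerged: γ' = 17.5 − 9.81 = 7.69 kN/m³, so q = γ'·D_f = 15.149 kPa; the same γ' applies in the ½γBN_γ term.
q_ult = q·N_q + 0.5·γ·B·N_γ·s_γ
     = 15.149 × 13.2 + 0.5 × 7.69 × 3.83 × 14.5 × 0.91
     = 199.97 + 194.31 = 394.28 kPa.
Gross allowable pressure q_all = 394.28 / 3 = 131.43 kPa.
Footing area = 33.7806 m², so allowable column load = 131.43 × 33.7806 = 4439.7 kN.

P_all ≈ 4440 kN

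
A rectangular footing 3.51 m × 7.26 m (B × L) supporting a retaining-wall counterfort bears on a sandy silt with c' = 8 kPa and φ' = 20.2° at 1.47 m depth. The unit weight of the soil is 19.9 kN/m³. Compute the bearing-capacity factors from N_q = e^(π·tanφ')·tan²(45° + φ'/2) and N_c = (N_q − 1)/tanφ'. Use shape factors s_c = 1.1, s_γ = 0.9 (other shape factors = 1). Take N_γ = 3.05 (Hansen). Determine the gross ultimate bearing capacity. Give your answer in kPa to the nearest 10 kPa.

q_ult ≈ 420 kPa

tan20.2° = 0.3679, so N_q = e^(π×0.3679)·tan²(55.1°) = 3.177 × 2.055 = 6.53.
N_c = (6.53 − 1)/tan20.2° = 15.02.
Effective surcharge at the founding depth q = γ·D_f = 19.9 × 1.47 = 29.253 kPa.
q_ult = c·N_c·s_c + q·N_q + 0.5·γ·B·N_γ·s_γ
     = 8 × 15.024 × 1.1 + 29.253 × 6.5278 + 0.5 × 19.9 × 3.51 × 3.05 × 0.9
     = 132.21 + 190.96 + 95.868 = 419.04 kPa.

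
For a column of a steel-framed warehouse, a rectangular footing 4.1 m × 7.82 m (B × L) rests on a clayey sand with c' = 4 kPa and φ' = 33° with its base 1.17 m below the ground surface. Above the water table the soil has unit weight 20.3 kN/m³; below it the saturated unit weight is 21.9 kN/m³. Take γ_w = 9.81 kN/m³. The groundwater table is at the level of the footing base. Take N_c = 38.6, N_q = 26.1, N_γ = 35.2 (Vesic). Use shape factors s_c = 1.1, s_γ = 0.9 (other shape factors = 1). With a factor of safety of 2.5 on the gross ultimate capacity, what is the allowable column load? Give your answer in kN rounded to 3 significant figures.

P_all ≈ 20200 kN

q = γ·D_f = 20.3 × 1.17 = 23.751 kPa.
For the ½γBN_γ term take γ' = 21.9 − 9.81 = 12.09 kN/m³ (soil below base is submerged).
c·N_c·s_c = 4 × 38.6 × 1.1 = 169.84 kPa
q·N_q = 23.751 × 26.1 = 619.9 kPa
0.5·γ·B·N_γ·s_γ = 0.5 × 12.09 × 4.1 × 35.2 × 0.9 = 785.17 kPa
q_ult = 169.84 + 619.9 + 785.17 = 1574.9 kPa.
Gross allowable pressure q_all = 1574.9 / 2.5 = 629.97 kPa.
Footing area = 32.062 m², so allowable column load = 629.97 × 32.062 = 20198 kN.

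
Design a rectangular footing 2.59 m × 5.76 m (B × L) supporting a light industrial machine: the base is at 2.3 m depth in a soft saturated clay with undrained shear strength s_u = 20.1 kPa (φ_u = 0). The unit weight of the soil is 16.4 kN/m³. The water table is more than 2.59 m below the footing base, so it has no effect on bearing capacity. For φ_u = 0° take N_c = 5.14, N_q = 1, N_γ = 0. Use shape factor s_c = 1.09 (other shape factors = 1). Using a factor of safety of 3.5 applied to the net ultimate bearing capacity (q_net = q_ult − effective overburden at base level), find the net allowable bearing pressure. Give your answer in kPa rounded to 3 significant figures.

Overburden at base level: q = 16.4 × 2.3 = 37.72 kPa.
Cohesion term c·N_c·s_c = 20.1 × 5.14 × 1.09 = 112.61 kPa; surcharge term q·N_q = 37.72 × 1 = 37.72 kPa.
q_ult = 112.61 + 37.72 = 150.33 kPa.
Net ultimate: q_net = 150.33 − 37.72 = 112.61 kPa.
q_all(net) = 112.61 / 3.5 = 32.175 kPa.

q_all(net) ≈ 32.2 kPa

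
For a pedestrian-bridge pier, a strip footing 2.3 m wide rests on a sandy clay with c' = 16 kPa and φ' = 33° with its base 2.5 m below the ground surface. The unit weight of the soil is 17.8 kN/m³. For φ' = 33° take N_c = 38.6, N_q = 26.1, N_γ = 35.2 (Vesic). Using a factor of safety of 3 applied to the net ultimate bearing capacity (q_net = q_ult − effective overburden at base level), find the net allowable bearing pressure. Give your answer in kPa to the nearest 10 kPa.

q = γ·D_f = 17.8 × 2.5 = 44.5 kPa.
c·N_c = 16 × 38.6 = 617.6 kPa
q·N_q = 44.5 × 26.1 = 1161.5 kPa
0.5·γ·B·N_γ = 0.5 × 17.8 × 2.3 × 35.2 = 720.54 kPa
q_ult = 617.6 + 1161.5 + 720.54 = 2499.6 kPa.
Net ultimate: q_net = 2499.6 − 44.5 = 2455.1 kPa.
q_all(net) = 2455.1 / 3 = 818.36 kPa.

q_all(net) ≈ 820 kPa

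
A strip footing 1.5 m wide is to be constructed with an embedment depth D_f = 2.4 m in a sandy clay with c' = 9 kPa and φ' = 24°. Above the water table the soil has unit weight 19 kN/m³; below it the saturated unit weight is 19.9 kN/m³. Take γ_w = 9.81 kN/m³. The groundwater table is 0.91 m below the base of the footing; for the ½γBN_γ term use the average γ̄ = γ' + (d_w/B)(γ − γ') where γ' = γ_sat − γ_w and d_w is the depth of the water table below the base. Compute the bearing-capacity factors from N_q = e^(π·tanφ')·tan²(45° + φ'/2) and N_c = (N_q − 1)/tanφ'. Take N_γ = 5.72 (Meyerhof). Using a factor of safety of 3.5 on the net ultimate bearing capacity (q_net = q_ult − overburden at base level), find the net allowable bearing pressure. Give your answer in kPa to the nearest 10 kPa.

N_q = e^(π·tan24°)·tan²(57°) = 9.6; N_c = (N_q − 1)/tanφ' = 19.32.
q = γ·D_f = 19 × 2.4 = 45.6 kPa.
γ' = 10.09 kN/m³; averaging over the depth B below the base, γ̄ = γ' + (d_w/B)(γ − γ') = 15.495 kN/m³.
c·N_c = 9 × 19.324 = 173.91 kPa
q·N_q = 45.6 × 9.6034 = 437.91 kPa
0.5·γ·B·N_γ = 0.5 × 15.495 × 1.5 × 5.72 = 66.475 kPa
q_ult = 173.91 + 437.91 + 66.475 = 678.3 kPa.
q_net = 678.3 − 45.6 = 632.7 kPa.
q_all(net) = 632.7 / 3.5 = 180.77 kPa.

q_all(net) ≈ 180 kPa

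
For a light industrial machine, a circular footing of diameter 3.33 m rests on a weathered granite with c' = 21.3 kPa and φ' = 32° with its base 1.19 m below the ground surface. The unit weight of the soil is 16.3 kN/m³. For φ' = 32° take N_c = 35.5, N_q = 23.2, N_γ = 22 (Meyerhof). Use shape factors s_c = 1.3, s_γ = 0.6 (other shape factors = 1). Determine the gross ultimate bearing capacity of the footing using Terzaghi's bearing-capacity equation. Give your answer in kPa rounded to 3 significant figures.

Effective surcharge at the founding depth q = γ·D_f = 16.3 × 1.19 = 19.397 kPa.
q_ult = c·N_c·s_c + q·N_q + 0.5·γ·B·N_γ·s_γ
     = 21.3 × 35.5 × 1.3 + 19.397 × 23.2 + 0.5 × 16.3 × 3.33 × 22 × 0.6
     = 983 + 450.01 + 358.24 = 1791.2 kPa.

q_ult ≈ 1790 kPa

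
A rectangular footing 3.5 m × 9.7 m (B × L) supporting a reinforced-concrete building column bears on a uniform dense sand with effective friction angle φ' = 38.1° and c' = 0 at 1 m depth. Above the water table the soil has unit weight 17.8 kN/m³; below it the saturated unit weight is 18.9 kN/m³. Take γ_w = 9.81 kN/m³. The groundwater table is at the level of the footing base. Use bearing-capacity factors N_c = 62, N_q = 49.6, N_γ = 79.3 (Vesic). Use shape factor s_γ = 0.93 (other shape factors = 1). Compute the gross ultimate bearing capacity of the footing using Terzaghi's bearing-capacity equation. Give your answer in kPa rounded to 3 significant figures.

q = γ·D_f = 17.8 × 1 = 17.8 kPa.
For the ½γBN_γ term take γ' = 18.9 − 9.81 = 9.09 kN/m³ (soil below base is submerged).
q·N_q = 17.8 × 49.6 = 882.88 kPa
0.5·γ·B·N_γ·s_γ = 0.5 × 9.09 × 3.5 × 79.3 × 0.93 = 1173.2 kPa
q_ult = 882.88 + 1173.2 = 2056 kPa.

q_ult ≈ 2060 kPa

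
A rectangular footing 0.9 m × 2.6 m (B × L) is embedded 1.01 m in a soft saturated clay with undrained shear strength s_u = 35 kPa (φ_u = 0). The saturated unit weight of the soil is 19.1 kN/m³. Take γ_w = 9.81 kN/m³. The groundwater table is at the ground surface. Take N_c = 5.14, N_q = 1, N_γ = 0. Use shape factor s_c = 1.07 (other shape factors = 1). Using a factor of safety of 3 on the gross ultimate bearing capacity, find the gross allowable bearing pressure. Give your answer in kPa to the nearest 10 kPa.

With the water table at the surface the whole profile is submerged: γ' = 19.1 − 9.81 = 9.29 kN/m³, so q = γ'·D_f = 9.3829 kPa.
q_ult = c·N_c·s_c + q·N_q
     = 35 × 5.14 × 1.07 + 9.3829 × 1
     = 192.49 + 9.3829 = 201.88 kPa.
q_all = 201.88 / 3 = 67.292 kPa.

q_all ≈ 70 kPa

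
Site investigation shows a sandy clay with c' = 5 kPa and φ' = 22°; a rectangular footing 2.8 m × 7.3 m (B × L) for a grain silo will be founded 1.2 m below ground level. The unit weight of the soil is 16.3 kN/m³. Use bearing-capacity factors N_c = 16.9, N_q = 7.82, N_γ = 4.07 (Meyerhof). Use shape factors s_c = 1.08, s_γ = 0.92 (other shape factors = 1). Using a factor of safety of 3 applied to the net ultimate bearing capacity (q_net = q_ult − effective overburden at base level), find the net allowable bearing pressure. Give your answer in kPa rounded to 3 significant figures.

Effective surcharge at the founding depth q = γ·D_f = 16.3 × 1.2 = 19.56 kPa.
q_ult = c·N_c·s_c + q·N_q + 0.5·γ·B·N_γ·s_γ
     = 5 × 16.9 × 1.08 + 19.56 × 7.82 + 0.5 × 16.3 × 2.8 × 4.07 × 0.92
     = 91.26 + 152.96 + 85.447 = 329.67 kPa.
Net ultimate: q_net = 329.67 − 19.56 = 310.11 kPa.
q_all(net) = 310.11 / 3 = 103.37 kPa.

q_all(net) ≈ 103 kPa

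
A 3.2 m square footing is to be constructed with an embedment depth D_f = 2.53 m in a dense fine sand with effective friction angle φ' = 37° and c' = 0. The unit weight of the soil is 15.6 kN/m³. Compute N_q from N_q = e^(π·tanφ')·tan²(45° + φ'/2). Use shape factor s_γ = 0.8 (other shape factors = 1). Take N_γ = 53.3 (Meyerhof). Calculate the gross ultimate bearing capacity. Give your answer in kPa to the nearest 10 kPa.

q_ult ≈ 2760 kPa

tan37° = 0.7536, so N_q = e^(π×0.7536)·tan²(63.5°) = 10.669 × 4.023 = 42.92.
Effective surcharge at the founding depth q = γ·D_f = 15.6 × 2.53 = 39.468 kPa.
q_ult = q·N_q + 0.5·γ·B·N_γ·s_γ
     = 39.468 × 42.92 + 0.5 × 15.6 × 3.2 × 53.3 × 0.8
     = 1694 + 1064.3 = 2758.3 kPa.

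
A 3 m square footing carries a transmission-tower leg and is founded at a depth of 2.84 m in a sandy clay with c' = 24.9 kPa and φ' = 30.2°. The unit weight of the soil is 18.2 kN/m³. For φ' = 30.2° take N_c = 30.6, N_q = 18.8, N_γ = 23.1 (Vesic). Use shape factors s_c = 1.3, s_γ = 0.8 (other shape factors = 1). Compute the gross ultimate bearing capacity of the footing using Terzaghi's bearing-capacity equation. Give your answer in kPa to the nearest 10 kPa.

q_ult ≈ 2470 kPa

q = γ·D_f = 18.2 × 2.84 = 51.688 kPa.
c·N_c·s_c = 24.9 × 30.6 × 1.3 = 990.52 kPa
q·N_q = 51.688 × 18.8 = 971.73 kPa
0.5·γ·B·N_γ·s_γ = 0.5 × 18.2 × 3 × 23.1 × 0.8 = 504.5 kPa
q_ult = 990.52 + 971.73 + 504.5 = 2466.8 kPa.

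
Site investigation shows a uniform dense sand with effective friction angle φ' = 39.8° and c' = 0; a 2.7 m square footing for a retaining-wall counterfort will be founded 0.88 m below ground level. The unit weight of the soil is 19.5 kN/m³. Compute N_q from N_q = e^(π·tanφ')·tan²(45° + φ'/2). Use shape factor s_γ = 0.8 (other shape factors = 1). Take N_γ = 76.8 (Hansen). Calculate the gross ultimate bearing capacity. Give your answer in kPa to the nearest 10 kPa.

q_ult ≈ 2690 kPa

tan39.8° = 0.8332, so N_q = e^(π×0.8332)·tan²(64.9°) = 13.701 × 4.557 = 62.44.
q = γ·D_f = 19.5 × 0.88 = 17.16 kPa.
q·N_q = 17.16 × 62.439 = 1071.5 kPa
0.5·γ·B·N_γ·s_γ = 0.5 × 19.5 × 2.7 × 76.8 × 0.8 = 1617.4 kPa
q_ult = 1071.5 + 1617.4 = 2688.9 kPa.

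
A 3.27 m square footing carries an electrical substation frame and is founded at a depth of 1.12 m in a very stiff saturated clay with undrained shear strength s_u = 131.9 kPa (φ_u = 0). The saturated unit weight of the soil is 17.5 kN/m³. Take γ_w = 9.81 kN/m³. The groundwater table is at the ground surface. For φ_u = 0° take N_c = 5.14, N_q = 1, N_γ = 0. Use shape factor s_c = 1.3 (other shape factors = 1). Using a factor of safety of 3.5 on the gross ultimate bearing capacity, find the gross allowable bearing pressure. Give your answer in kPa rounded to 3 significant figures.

Water table at ground surface, so effective unit weight γ' = 17.5 − 9.81 = 7.69 kN/m³ is used throughout; overburden q = 7.69 × 1.12 = 8.6128 kPa.
Cohesion term c·N_c·s_c = 131.9 × 5.14 × 1.3 = 881.36 kPa; surcharge term q·N_q = 8.6128 × 1 = 8.6128 kPa.
q_ult = 881.36 + 8.6128 = 889.97 kPa.
q_all = 889.97 / 3.5 = 254.28 kPa.

q_all ≈ 254 kPa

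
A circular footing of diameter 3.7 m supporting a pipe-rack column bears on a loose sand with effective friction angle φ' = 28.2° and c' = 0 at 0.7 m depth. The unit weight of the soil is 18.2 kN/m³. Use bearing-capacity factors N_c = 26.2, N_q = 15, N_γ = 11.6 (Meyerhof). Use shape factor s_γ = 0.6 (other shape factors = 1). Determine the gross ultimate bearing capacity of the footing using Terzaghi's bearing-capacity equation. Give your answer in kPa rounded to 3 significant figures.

Effective surcharge at the founding depth q = γ·D_f = 18.2 × 0.7 = 12.74 kPa.
q_ult = q·N_q + 0.5·γ·B·N_γ·s_γ
     = 12.74 × 15 + 0.5 × 18.2 × 3.7 × 11.6 × 0.6
     = 191.1 + 234.34 = 425.44 kPa.

q_ult ≈ 425 kPa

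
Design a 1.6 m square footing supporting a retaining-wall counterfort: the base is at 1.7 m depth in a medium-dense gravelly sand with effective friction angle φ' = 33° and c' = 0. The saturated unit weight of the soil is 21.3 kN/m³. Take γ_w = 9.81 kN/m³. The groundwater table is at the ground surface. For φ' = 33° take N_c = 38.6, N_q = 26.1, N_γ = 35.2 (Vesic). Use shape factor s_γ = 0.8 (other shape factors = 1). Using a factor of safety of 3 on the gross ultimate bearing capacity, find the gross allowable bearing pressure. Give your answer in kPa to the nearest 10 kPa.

q_all ≈ 260 kPa

γ' = 21.3 − 9.81 = 11.49 kN/m³ (submerged throughout). q = 11.49 × 1.7 = 19.533 kPa; the same γ' applies in the ½γBN_γ term.
q·N_q = 19.533 × 26.1 = 509.81 kPa
0.5·γ·B·N_γ·s_γ = 0.5 × 11.49 × 1.6 × 35.2 × 0.8 = 258.85 kPa
q_ult = 509.81 + 258.85 = 768.66 kPa.
q_all = 768.66 / 3 = 256.22 kPa.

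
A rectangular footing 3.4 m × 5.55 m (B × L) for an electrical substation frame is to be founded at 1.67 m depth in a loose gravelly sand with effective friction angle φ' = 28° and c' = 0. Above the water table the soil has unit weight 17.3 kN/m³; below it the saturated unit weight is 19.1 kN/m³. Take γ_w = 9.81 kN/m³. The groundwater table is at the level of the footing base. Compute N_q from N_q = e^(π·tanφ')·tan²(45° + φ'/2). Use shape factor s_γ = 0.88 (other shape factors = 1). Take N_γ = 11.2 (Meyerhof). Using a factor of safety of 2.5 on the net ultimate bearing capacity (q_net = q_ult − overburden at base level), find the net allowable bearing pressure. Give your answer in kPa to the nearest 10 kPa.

q_all(net) ≈ 220 kPa

N_q = e^(π·tan28°)·tan²(59°) = 14.72.
Overburden at base level: q = 17.3 × 1.67 = 28.891 kPa.
Below the base the soil is submerged, so the ½γBN_γ term uses γ' = 19.1 − 9.81 = 9.29 kN/m³.
Surcharge term q·N_q = 28.891 × 14.72 = 425.27 kPa; self-weight term 0.5·γ·B·N_γ·s_γ = 0.5 × 9.29 × 3.4 × 11.2 × 0.88 = 155.66 kPa.
q_ult = 425.27 + 155.66 = 580.93 kPa.
q_net = 580.93 − 28.891 = 552.04 kPa.
q_all(net) = 552.04 / 2.5 = 220.81 kPa.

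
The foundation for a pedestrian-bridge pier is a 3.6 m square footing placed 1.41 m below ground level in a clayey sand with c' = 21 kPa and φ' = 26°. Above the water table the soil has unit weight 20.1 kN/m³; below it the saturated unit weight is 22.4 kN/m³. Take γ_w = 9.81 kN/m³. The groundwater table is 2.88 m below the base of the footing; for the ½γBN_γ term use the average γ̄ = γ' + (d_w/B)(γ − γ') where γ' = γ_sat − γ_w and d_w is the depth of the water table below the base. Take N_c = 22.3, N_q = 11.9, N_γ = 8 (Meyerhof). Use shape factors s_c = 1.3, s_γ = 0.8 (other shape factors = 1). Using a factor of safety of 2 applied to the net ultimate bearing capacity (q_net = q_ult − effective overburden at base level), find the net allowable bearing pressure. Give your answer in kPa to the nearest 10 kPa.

q = γ·D_f = 20.1 × 1.41 = 28.341 kPa.
γ' = 12.59 kN/m³; averaging over the depth B below the base, γ̄ = γ' + (d_w/B)(γ − γ') = 18.598 kN/m³.
c·N_c·s_c = 21 × 22.3 × 1.3 = 608.79 kPa
q·N_q = 28.341 × 11.9 = 337.26 kPa
0.5·γ·B·N_γ·s_γ = 0.5 × 18.598 × 3.6 × 8 × 0.8 = 214.25 kPa
q_ult = 608.79 + 337.26 + 214.25 = 1160.3 kPa.
Net ultimate: q_net = 1160.3 − 28.341 = 1132 kPa.
q_all(net) = 1132 / 2 = 565.98 kPa.

q_all(net) ≈ 570 kPa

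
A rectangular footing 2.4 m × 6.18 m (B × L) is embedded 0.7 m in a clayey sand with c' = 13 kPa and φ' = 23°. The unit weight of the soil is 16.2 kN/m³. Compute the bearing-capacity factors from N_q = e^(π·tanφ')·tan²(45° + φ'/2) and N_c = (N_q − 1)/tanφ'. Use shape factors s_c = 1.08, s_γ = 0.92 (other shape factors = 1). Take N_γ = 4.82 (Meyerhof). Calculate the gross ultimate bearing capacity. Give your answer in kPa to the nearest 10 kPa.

tan23° = 0.4245, so N_q = e^(π×0.4245)·tan²(56.5°) = 3.794 × 2.283 = 8.66.
N_c = (8.66 − 1)/tan23° = 18.05.
q = γ·D_f = 16.2 × 0.7 = 11.34 kPa.
c·N_c·s_c = 13 × 18.049 × 1.08 = 253.4 kPa
q·N_q = 11.34 × 8.6612 = 98.218 kPa
0.5·γ·B·N_γ·s_γ = 0.5 × 16.2 × 2.4 × 4.82 × 0.92 = 86.205 kPa
q_ult = 253.4 + 98.218 + 86.205 = 437.83 kPa.

q_ult ≈ 440 kPa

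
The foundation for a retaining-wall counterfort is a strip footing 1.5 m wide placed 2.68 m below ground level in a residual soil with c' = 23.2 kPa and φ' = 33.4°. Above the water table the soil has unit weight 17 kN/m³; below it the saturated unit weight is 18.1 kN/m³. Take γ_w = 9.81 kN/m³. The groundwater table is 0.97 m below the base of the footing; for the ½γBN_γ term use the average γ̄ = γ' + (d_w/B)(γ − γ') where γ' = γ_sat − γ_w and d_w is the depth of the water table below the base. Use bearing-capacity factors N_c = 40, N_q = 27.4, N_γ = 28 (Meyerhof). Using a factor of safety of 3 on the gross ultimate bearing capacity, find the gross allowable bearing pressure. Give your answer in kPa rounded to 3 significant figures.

q_all ≈ 823 kPa

q = γ·D_f = 17 × 2.68 = 45.56 kPa.
γ' = 8.29 kN/m³; averaging over the depth B below the base, γ̄ = γ' + (d_w/B)(γ − γ') = 13.922 kN/m³.
c·N_c = 23.2 × 40 = 928 kPa
q·N_q = 45.56 × 27.4 = 1248.3 kPa
0.5·γ·B·N_γ = 0.5 × 13.922 × 1.5 × 28 = 292.37 kPa
q_ult = 928 + 1248.3 + 292.37 = 2468.7 kPa.
q_all = 2468.7 / 3 = 822.91 kPa.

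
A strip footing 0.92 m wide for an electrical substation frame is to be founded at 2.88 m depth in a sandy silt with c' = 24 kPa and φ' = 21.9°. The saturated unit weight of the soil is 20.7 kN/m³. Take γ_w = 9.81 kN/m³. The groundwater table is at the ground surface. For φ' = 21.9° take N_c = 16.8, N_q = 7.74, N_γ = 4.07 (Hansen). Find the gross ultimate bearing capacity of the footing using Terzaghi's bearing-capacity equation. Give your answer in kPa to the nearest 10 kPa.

q_ult ≈ 670 kPa

γ' = 20.7 − 9.81 = 10.89 kN/m³ (submerged throughout). q = 10.89 × 2.88 = 31.363 kPa; the same γ' applies in the ½γBN_γ term.
c·N_c = 24 × 16.8 = 403.2 kPa
q·N_q = 31.363 × 7.74 = 242.75 kPa
0.5·γ·B·N_γ = 0.5 × 10.89 × 0.92 × 4.07 = 20.388 kPa
q_ult = 403.2 + 242.75 + 20.388 = 666.34 kPa.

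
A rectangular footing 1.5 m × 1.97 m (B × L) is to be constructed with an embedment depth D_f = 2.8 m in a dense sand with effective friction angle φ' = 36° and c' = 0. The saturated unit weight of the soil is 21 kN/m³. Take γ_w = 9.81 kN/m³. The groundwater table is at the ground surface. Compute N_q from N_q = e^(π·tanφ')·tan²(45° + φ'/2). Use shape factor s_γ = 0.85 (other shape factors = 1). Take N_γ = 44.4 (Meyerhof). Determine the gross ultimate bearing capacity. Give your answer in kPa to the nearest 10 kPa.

q_ult ≈ 1500 kPa

tan36° = 0.7265, so N_q = e^(π×0.7265)·tan²(63°) = 9.801 × 3.852 = 37.75.
γ' = 21 − 9.81 = 11.19 kN/m³ (submerged throughout). q = 11.19 × 2.8 = 31.332 kPa; the same γ' applies in the ½γBN_γ term.
q·N_q = 31.332 × 37.752 = 1182.9 kPa
0.5·γ·B·N_γ·s_γ = 0.5 × 11.19 × 1.5 × 44.4 × 0.85 = 316.73 kPa
q_ult = 1182.9 + 316.73 = 1499.6 kPa.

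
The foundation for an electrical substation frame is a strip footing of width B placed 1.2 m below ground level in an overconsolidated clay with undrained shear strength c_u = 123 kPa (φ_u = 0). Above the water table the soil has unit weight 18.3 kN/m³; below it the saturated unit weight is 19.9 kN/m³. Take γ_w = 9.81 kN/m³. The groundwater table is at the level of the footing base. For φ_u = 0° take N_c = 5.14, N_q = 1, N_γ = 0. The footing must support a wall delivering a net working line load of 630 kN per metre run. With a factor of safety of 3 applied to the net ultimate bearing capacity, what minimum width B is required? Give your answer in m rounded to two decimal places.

Effective surcharge at the founding depth q = γ·D_f = 18.3 × 1.2 = 21.96 kPa.
q_ult = c·N_c + q·N_q
     = 123 × 5.14 + 21.96 × 1
     = 632.22 + 21.96 = 654.18 kPa.
For φ = 0 the ½γBN_γ term vanishes, so q_ult is independent of B. q_net = 654.18 − 21.96 = 632.22 kPa; q_all(net) = 632.22/3 = 210.74 kPa.
Required width B = w / q_all(net) = 630 / 210.74 = 2.989 m.

B = 2.99 m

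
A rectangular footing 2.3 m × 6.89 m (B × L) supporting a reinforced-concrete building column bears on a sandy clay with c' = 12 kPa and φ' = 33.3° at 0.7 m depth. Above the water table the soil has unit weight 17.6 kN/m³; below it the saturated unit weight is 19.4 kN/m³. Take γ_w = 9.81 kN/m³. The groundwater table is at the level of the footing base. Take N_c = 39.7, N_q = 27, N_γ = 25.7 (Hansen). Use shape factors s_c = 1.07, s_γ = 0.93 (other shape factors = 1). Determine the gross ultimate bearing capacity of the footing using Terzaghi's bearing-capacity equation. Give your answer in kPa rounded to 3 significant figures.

Overburden at base level: q = 17.6 × 0.7 = 12.32 kPa.
Below the base the soil is submerged, so the ½γBN_γ term uses γ' = 19.4 − 9.81 = 9.59 kN/m³.
Cohesion term c·N_c·s_c = 12 × 39.7 × 1.07 = 509.75 kPa; surcharge term q·N_q = 12.32 × 27 = 332.64 kPa; self-weight term 0.5·γ·B·N_γ·s_γ = 0.5 × 9.59 × 2.3 × 25.7 × 0.93 = 263.59 kPa.
q_ult = 509.75 + 332.64 + 263.59 = 1106 kPa.

q_ult ≈ 1110 kPa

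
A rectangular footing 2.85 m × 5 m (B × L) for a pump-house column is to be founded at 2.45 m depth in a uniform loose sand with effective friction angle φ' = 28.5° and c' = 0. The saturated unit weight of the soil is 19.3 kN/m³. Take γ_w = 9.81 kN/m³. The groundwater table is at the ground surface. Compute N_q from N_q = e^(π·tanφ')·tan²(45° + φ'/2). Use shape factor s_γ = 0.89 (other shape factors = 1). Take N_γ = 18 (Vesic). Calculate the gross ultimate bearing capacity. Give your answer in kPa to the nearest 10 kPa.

q_ult ≈ 580 kPa

tan28.5° = 0.543, so N_q = e^(π×0.543)·tan²(59.25°) = 5.505 × 2.825 = 15.55.
With the water table at the surface the whole profile is submerged: γ' = 19.3 − 9.81 = 9.49 kN/m³, so q = γ'·D_f = 23.251 kPa; the same γ' applies in the ½γBN_γ term.
q_ult = q·N_q + 0.5·γ·B·N_γ·s_γ
     = 23.251 × 15.554 + 0.5 × 9.49 × 2.85 × 18 × 0.89
     = 361.65 + 216.64 = 578.29 kPa.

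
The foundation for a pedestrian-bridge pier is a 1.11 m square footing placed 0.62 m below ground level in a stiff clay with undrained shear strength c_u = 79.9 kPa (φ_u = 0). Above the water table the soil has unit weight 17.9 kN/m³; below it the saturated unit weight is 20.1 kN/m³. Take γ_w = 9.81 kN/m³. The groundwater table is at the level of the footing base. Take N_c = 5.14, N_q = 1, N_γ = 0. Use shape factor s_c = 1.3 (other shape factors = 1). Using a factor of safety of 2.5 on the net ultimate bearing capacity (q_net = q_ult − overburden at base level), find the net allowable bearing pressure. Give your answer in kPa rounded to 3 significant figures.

q_all(net) ≈ 214 kPa

Overburden at base level: q = 17.9 × 0.62 = 11.098 kPa.
Cohesion term c·N_c·s_c = 79.9 × 5.14 × 1.3 = 533.89 kPa; surcharge term q·N_q = 11.098 × 1 = 11.098 kPa.
q_ult = 533.89 + 11.098 = 544.99 kPa.
q_net = 544.99 − 11.098 = 533.89 kPa.
q_all(net) = 533.89 / 2.5 = 213.56 kPa.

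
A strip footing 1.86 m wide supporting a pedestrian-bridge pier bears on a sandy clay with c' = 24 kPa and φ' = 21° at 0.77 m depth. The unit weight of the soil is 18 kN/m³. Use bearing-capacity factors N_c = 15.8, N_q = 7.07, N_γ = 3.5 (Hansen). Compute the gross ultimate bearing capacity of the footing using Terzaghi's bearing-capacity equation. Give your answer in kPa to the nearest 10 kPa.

Effective surcharge at the founding depth q = γ·D_f = 18 × 0.77 = 13.86 kPa.
q_ult = c·N_c + q·N_q + 0.5·γ·B·N_γ
     = 24 × 15.8 + 13.86 × 7.07 + 0.5 × 18 × 1.86 × 3.5
     = 379.2 + 97.99 + 58.59 = 535.78 kPa.

q_ult ≈ 540 kPa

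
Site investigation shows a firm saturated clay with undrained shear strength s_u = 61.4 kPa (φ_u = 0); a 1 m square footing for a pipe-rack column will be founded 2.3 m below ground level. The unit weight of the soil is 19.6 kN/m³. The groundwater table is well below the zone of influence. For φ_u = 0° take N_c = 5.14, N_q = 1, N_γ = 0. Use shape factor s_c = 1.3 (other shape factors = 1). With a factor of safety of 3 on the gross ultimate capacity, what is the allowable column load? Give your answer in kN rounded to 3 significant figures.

P_all ≈ 152 kN

q = γ·D_f = 19.6 × 2.3 = 45.08 kPa.
c·N_c·s_c = 61.4 × 5.14 × 1.3 = 410.27 kPa
q·N_q = 45.08 × 1 = 45.08 kPa
q_ult = 410.27 + 45.08 = 455.35 kPa.
Gross allowable pressure q_all = 455.35 / 3 = 151.78 kPa.
Footing area = 1 m², so allowable column load = 151.78 × 1 = 151.78 kN.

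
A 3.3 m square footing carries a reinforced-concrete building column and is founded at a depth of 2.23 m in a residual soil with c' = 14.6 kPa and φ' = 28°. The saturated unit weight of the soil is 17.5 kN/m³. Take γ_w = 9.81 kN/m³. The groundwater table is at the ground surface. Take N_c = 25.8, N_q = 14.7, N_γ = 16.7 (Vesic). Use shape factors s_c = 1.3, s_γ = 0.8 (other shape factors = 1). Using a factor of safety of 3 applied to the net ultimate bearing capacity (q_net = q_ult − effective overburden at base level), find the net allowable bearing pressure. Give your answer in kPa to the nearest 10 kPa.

q_all(net) ≈ 300 kPa

Water table at ground surface, so effective unit weight γ' = 17.5 − 9.81 = 7.69 kN/m³ is used throughout; overburden q = 7.69 × 2.23 = 17.149 kPa; the same γ' applies in the ½γBN_γ term.
Cohesion term c·N_c·s_c = 14.6 × 25.8 × 1.3 = 489.68 kPa; surcharge term q·N_q = 17.149 × 14.7 = 252.09 kPa; self-weight term 0.5·γ·B·N_γ·s_γ = 0.5 × 7.69 × 3.3 × 16.7 × 0.8 = 169.52 kPa.
q_ult = 489.68 + 252.09 + 169.52 = 911.29 kPa.
Net ultimate: q_net = 911.29 − 17.149 = 894.14 kPa.
q_all(net) = 894.14 / 3 = 298.05 kPa.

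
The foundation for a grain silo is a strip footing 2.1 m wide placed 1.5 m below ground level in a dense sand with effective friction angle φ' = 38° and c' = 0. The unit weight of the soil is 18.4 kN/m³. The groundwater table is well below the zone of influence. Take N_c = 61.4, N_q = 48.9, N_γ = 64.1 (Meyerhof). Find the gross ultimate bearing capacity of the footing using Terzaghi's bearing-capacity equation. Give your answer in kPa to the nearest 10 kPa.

q_ult ≈ 2590 kPa

q = γ·D_f = 18.4 × 1.5 = 27.6 kPa.
q·N_q = 27.6 × 48.9 = 1349.6 kPa
0.5·γ·B·N_γ = 0.5 × 18.4 × 2.1 × 64.1 = 1238.4 kPa
q_ult = 1349.6 + 1238.4 = 2588.1 kPa.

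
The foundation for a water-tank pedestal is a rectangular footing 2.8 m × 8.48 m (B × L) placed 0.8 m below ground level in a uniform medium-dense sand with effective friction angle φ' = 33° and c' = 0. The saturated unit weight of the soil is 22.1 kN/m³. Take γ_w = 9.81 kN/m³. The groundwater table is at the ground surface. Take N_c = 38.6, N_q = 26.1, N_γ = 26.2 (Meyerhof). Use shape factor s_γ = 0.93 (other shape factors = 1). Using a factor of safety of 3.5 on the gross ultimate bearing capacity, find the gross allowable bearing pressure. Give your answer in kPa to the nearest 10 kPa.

Water table at ground surface, so effective unit weight γ' = 22.1 − 9.81 = 12.29 kN/m³ is used throughout; overburden q = 12.29 × 0.8 = 9.832 kPa; the same γ' applies in the ½γBN_γ term.
Surcharge term q·N_q = 9.832 × 26.1 = 256.62 kPa; self-weight term 0.5·γ·B·N_γ·s_γ = 0.5 × 12.29 × 2.8 × 26.2 × 0.93 = 419.24 kPa.
q_ult = 256.62 + 419.24 = 675.86 kPa.
q_all = 675.86 / 3.5 = 193.1 kPa.

q_all ≈ 190 kPa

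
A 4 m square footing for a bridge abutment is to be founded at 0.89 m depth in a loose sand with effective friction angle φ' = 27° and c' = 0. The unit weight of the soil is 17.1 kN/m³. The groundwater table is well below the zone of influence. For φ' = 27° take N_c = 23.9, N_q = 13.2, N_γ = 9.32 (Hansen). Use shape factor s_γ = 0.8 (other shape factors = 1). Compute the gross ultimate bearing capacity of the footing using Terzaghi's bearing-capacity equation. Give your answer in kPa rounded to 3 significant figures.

q_ult ≈ 456 kPa

Effective surcharge at the founding depth q = γ·D_f = 17.1 × 0.89 = 15.219 kPa.
q_ult = q·N_q + 0.5·γ·B·N_γ·s_γ
     = 15.219 × 13.2 + 0.5 × 17.1 × 4 × 9.32 × 0.8
     = 200.89 + 255 = 455.89 kPa.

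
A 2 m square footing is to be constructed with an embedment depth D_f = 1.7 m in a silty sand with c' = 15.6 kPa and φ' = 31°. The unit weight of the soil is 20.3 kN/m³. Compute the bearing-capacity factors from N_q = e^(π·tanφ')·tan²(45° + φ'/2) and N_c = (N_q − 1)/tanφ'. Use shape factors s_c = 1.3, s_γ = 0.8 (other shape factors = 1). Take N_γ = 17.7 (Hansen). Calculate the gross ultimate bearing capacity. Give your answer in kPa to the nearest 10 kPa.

q_ult ≈ 1660 kPa

tan31° = 0.6009, so N_q = e^(π×0.6009)·tan²(60.5°) = 6.604 × 3.124 = 20.63.
N_c = (20.63 − 1)/tan31° = 32.67.
Overburden at base level: q = 20.3 × 1.7 = 34.51 kPa.
Cohesion term c·N_c·s_c = 15.6 × 32.671 × 1.3 = 662.57 kPa; surcharge term q·N_q = 34.51 × 20.631 = 711.97 kPa; self-weight term 0.5·γ·B·N_γ·s_γ = 0.5 × 20.3 × 2 × 17.7 × 0.8 = 287.45 kPa.
q_ult = 662.57 + 711.97 + 287.45 = 1662 kPa.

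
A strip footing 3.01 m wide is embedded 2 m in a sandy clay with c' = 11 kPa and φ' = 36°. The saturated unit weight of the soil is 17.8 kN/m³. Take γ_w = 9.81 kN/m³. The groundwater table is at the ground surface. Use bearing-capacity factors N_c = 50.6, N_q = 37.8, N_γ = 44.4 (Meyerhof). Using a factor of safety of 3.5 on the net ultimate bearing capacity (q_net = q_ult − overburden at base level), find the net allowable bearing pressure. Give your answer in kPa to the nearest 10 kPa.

q_all(net) ≈ 480 kPa

γ' = 17.8 − 9.81 = 7.99 kN/m³ (submerged throughout). q = 7.99 × 2 = 15.98 kPa; the same γ' applies in the ½γBN_γ term.
c·N_c = 11 × 50.6 = 556.6 kPa
q·N_q = 15.98 × 37.8 = 604.04 kPa
0.5·γ·B·N_γ = 0.5 × 7.99 × 3.01 × 44.4 = 533.91 kPa
q_ult = 556.6 + 604.04 + 533.91 = 1694.6 kPa.
q_net = 1694.6 − 15.98 = 1678.6 kPa.
q_all(net) = 1678.6 / 3.5 = 479.59 kPa.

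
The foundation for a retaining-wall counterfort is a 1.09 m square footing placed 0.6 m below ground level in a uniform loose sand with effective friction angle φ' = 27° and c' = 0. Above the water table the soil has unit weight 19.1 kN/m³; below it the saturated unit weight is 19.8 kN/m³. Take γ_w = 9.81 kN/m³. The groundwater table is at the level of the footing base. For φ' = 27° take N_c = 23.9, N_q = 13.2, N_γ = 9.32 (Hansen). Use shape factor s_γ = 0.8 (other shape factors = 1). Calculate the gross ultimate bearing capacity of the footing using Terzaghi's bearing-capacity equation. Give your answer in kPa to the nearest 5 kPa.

q_ult ≈ 190 kPa

q = γ·D_f = 19.1 × 0.6 = 11.46 kPa.
For the ½γBN_γ term take γ' = 19.8 − 9.81 = 9.99 kN/m³ (soil below base is submerged).
q·N_q = 11.46 × 13.2 = 151.27 kPa
0.5·γ·B·N_γ·s_γ = 0.5 × 9.99 × 1.09 × 9.32 × 0.8 = 40.595 kPa
q_ult = 151.27 + 40.595 = 191.87 kPa.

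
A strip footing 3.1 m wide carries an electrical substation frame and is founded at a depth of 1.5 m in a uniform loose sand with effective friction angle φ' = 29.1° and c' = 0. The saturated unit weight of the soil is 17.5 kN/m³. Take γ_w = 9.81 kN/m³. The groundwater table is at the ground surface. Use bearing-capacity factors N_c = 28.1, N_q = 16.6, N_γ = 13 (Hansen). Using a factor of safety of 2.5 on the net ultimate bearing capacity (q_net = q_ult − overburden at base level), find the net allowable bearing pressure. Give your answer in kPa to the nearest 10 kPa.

γ' = 17.5 − 9.81 = 7.69 kN/m³ (submerged throughout). q = 7.69 × 1.5 = 11.535 kPa; the same γ' applies in the ½γBN_γ term.
q·N_q = 11.535 × 16.6 = 191.48 kPa
0.5·γ·B·N_γ = 0.5 × 7.69 × 3.1 × 13 = 154.95 kPa
q_ult = 191.48 + 154.95 = 346.43 kPa.
q_net = 346.43 − 11.535 = 334.9 kPa.
q_all(net) = 334.9 / 2.5 = 133.96 kPa.

q_all(net) ≈ 130 kPa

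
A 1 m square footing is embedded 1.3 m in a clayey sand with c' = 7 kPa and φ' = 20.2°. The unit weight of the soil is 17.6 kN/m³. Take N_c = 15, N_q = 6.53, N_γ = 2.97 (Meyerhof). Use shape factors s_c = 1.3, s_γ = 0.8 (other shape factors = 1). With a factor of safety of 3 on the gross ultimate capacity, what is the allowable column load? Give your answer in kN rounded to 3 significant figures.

P_all ≈ 102 kN

Effective surcharge at the founding depth q = γ·D_f = 17.6 × 1.3 = 22.88 kPa.
q_ult = c·N_c·s_c + q·N_q + 0.5·γ·B·N_γ·s_γ
     = 7 × 15 × 1.3 + 22.88 × 6.53 + 0.5 × 17.6 × 1 × 2.97 × 0.8
     = 136.5 + 149.41 + 20.909 = 306.82 kPa.
Gross allowable pressure q_all = 306.82 / 3 = 102.27 kPa.
Footing area = 1 m², so allowable column load = 102.27 × 1 = 102.27 kN.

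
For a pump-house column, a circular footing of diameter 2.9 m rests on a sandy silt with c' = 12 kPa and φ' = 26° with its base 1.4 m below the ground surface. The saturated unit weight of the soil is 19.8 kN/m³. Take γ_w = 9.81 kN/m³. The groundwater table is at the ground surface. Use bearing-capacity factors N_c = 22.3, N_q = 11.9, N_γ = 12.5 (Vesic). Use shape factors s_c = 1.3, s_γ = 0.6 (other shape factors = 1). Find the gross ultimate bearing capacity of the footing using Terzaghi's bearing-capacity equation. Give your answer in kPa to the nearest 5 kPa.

q_ult ≈ 625 kPa

Water table at ground surface, so effective unit weight γ' = 19.8 − 9.81 = 9.99 kN/m³ is used throughout; overburden q = 9.99 × 1.4 = 13.986 kPa; the same γ' applies in the ½γBN_γ term.
Cohesion term c·N_c·s_c = 12 × 22.3 × 1.3 = 347.88 kPa; surcharge term q·N_q = 13.986 × 11.9 = 166.43 kPa; self-weight term 0.5·γ·B·N_γ·s_γ = 0.5 × 9.99 × 2.9 × 12.5 × 0.6 = 108.64 kPa.
q_ult = 347.88 + 166.43 + 108.64 = 622.95 kPa.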